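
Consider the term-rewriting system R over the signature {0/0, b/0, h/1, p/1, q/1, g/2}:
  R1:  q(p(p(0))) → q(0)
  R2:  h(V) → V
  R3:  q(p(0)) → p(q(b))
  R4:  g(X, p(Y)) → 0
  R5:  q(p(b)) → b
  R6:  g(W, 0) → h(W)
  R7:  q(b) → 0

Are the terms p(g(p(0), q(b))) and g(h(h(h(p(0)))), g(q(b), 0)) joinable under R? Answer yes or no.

Reduce t₁ = p(g(p(0), q(b))):
1. p(g(p(0), q(b)))  →  p(g(p(0), 0))   [R7 at 1.2]
2. p(g(p(0), 0))  →  p(h(p(0)))   [R6 at 1]
3. p(h(p(0)))  →  p(p(0))   [R2 at 1]

Reduce t₂ = g(h(h(h(p(0)))), g(q(b), 0)):
1. g(h(h(h(p(0)))), g(q(b), 0))  →  g(h(h(p(0))), g(q(b), 0))   [R2 at 1]
2. g(h(h(p(0))), g(q(b), 0))  →  g(h(p(0)), g(q(b), 0))   [R2 at 1]
3. g(h(p(0)), g(q(b), 0))  →  g(p(0), g(q(b), 0))   [R2 at 1]
4. g(p(0), g(q(b), 0))  →  g(p(0), h(q(b)))   [R6 at 2]
5. g(p(0), h(q(b)))  →  g(p(0), q(b))   [R2 at 2]
6. g(p(0), q(b))  →  g(p(0), 0)   [R7 at 2]
7. g(p(0), 0)  →  h(p(0))   [R6 at ε]
8. h(p(0))  →  p(0)   [R2 at ε]

no — NF(t₁) = p(p(0)), NF(t₂) = p(0)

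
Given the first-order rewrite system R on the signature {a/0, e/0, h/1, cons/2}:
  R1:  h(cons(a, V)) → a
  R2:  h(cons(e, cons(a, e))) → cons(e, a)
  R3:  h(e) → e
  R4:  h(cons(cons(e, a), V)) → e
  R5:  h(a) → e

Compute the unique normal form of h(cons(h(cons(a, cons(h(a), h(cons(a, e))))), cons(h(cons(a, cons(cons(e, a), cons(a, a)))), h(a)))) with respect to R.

a

1. h(cons(h(cons(a, cons(h(a), h(cons(a, e))))), cons(h(cons(a, cons(cons(e, a), cons(a, a)))), h(a))))  →  h(cons(a, cons(h(cons(a, cons(cons(e, a), cons(a, a)))), h(a))))   [R1 at 1.1]
2. h(cons(a, cons(h(cons(a, cons(cons(e, a), cons(a, a)))), h(a))))  →  a   [R1 at ε]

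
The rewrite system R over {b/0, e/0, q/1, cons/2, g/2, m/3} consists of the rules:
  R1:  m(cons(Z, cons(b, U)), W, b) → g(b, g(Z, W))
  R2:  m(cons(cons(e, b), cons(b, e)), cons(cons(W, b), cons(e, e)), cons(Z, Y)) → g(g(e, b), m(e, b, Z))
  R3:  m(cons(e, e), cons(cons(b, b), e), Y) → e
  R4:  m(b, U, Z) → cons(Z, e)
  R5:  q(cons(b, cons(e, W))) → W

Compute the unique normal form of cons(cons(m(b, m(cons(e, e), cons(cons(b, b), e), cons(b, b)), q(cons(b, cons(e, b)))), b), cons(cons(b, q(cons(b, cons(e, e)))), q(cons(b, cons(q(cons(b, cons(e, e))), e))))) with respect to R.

cons(cons(cons(b, e), b), cons(cons(b, e), e))

1. cons(cons(m(b, m(cons(e, e), cons(cons(b, b), e), cons(b, b)), q(cons(b, cons(e, b)))), b), cons(cons(b, q(cons(b, cons(e, e)))), q(cons(b, cons(q(cons(b, cons(e, e))), e)))))  →  cons(cons(cons(q(cons(b, cons(e, b))), e), b), cons(cons(b, q(cons(b, cons(e, e)))), q(cons(b, cons(q(cons(b, cons(e, e))), e)))))   [R4 at 1.1]
2. cons(cons(cons(q(cons(b, cons(e, b))), e), b), cons(cons(b, q(cons(b, cons(e, e)))), q(cons(b, cons(q(cons(b, cons(e, e))), e)))))  →  cons(cons(cons(b, e), b), cons(cons(b, q(cons(b, cons(e, e)))), q(cons(b, cons(q(cons(b, cons(e, e))), e)))))   [R5 at 1.1.1]
3. cons(cons(cons(b, e), b), cons(cons(b, q(cons(b, cons(e, e)))), q(cons(b, cons(q(cons(b, cons(e, e))), e)))))  →  cons(cons(cons(b, e), b), cons(cons(b, e), q(cons(b, cons(q(cons(b, cons(e, e))), e)))))   [R5 at 2.1.2]
4. cons(cons(cons(b, e), b), cons(cons(b, e), q(cons(b, cons(q(cons(b, cons(e, e))), e)))))  →  cons(cons(cons(b, e), b), cons(cons(b, e), q(cons(b, cons(e, e)))))   [R5 at 2.2.1.2.1]
5. cons(cons(cons(b, e), b), cons(cons(b, e), q(cons(b, cons(e, e)))))  →  cons(cons(cons(b, e), b), cons(cons(b, e), e))   [R5 at 2.2]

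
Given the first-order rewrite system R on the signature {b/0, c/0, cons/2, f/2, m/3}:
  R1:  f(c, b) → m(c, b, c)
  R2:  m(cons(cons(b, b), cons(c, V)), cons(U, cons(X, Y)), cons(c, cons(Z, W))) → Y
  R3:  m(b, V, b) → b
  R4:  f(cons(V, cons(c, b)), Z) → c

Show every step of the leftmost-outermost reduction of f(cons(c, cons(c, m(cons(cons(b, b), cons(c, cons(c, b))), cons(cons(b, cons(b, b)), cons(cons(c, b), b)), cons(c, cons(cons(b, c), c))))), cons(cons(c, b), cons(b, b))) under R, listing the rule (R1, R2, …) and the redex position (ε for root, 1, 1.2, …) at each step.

1. f(cons(c, cons(c, m(cons(cons(b, b), cons(c, cons(c, b))), cons(cons(b, cons(b, b)), cons(cons(c, b), b)), cons(c, cons(cons(b, c), c))))), cons(cons(c, b), cons(b, b)))  →  f(cons(c, cons(c, b)), cons(cons(c, b), cons(b, b)))   [R2 at 1.2.2]
2. f(cons(c, cons(c, b)), cons(cons(c, b), cons(b, b)))  →  c   [R4 at ε]

c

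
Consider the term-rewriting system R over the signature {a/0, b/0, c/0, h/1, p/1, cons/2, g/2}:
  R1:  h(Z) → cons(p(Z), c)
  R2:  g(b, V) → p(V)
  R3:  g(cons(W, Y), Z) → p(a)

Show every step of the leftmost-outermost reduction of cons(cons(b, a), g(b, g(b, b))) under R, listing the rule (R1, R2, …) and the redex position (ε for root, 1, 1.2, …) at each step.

1. cons(cons(b, a), g(b, g(b, b)))  →  cons(cons(b, a), p(g(b, b)))   [R2 at 2]
2. cons(cons(b, a), p(g(b, b)))  →  cons(cons(b, a), p(p(b)))   [R2 at 2.1]

cons(cons(b, a), p(p(b)))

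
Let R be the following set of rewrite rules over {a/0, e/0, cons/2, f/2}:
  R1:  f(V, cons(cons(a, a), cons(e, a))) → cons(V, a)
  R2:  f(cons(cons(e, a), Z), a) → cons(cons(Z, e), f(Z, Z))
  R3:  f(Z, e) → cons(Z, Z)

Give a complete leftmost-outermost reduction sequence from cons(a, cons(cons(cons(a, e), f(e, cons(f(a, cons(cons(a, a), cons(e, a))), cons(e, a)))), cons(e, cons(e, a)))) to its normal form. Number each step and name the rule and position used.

cons(a, cons(cons(cons(a, e), cons(e, a)), cons(e, cons(e, a))))

1. cons(a, cons(cons(cons(a, e), f(e, cons(f(a, cons(cons(a, a), cons(e, a))), cons(e, a)))), cons(e, cons(e, a))))  →  cons(a, cons(cons(cons(a, e), f(e, cons(cons(a, a), cons(e, a)))), cons(e, cons(e, a))))   [R1 at 2.1.2.2.1]
2. cons(a, cons(cons(cons(a, e), f(e, cons(cons(a, a), cons(e, a)))), cons(e, cons(e, a))))  →  cons(a, cons(cons(cons(a, e), cons(e, a)), cons(e, cons(e, a))))   [R1 at 2.1.2]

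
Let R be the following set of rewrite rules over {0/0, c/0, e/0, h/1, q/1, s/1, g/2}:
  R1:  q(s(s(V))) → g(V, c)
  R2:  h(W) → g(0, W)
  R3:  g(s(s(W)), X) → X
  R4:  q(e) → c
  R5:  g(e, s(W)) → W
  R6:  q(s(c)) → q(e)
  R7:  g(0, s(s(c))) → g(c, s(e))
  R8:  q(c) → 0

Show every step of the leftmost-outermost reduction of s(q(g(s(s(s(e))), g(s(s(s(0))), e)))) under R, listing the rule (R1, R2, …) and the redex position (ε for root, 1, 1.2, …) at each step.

s(c)

1. s(q(g(s(s(s(e))), g(s(s(s(0))), e))))  →  s(q(g(s(s(s(0))), e)))   [R3 at 1.1]
2. s(q(g(s(s(s(0))), e)))  →  s(q(e))   [R3 at 1.1]
3. s(q(e))  →  s(c)   [R4 at 1]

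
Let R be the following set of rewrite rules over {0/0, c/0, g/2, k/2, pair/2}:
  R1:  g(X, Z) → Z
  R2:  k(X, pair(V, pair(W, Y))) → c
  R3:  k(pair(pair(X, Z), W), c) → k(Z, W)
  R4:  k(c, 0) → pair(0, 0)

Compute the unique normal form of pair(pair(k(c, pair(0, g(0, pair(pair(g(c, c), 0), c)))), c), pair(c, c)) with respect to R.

pair(pair(c, c), pair(c, c))

1. pair(pair(k(c, pair(0, g(0, pair(pair(g(c, c), 0), c)))), c), pair(c, c))  →  pair(pair(k(c, pair(0, pair(pair(g(c, c), 0), c))), c), pair(c, c))   [R1 at 1.1.2.2]
2. pair(pair(k(c, pair(0, pair(pair(g(c, c), 0), c))), c), pair(c, c))  →  pair(pair(c, c), pair(c, c))   [R2 at 1.1]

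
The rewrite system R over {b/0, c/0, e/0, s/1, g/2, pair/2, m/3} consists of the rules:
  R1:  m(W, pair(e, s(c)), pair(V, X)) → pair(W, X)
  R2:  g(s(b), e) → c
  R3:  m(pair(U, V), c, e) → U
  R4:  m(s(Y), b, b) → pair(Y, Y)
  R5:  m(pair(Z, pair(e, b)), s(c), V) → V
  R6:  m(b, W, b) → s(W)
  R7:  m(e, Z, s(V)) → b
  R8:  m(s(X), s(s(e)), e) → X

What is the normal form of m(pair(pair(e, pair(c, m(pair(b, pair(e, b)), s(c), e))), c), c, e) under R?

pair(e, pair(c, e))

1. m(pair(pair(e, pair(c, m(pair(b, pair(e, b)), s(c), e))), c), c, e)  →  pair(e, pair(c, m(pair(b, pair(e, b)), s(c), e)))   [R3 at ε]
2. pair(e, pair(c, m(pair(b, pair(e, b)), s(c), e)))  →  pair(e, pair(c, e))   [R5 at 2.2]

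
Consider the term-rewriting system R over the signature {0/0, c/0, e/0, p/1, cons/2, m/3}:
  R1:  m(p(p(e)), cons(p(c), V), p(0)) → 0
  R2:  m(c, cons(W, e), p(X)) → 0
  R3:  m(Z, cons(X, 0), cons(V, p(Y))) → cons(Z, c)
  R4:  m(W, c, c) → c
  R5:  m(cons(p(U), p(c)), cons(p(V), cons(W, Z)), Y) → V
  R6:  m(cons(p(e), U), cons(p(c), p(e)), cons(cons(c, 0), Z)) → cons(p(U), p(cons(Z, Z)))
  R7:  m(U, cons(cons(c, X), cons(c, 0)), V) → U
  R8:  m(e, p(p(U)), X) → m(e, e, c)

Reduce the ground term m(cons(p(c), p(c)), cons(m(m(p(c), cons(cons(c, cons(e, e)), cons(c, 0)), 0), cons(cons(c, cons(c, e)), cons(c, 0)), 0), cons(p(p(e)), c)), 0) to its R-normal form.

c

1. m(cons(p(c), p(c)), cons(m(m(p(c), cons(cons(c, cons(e, e)), cons(c, 0)), 0), cons(cons(c, cons(c, e)), cons(c, 0)), 0), cons(p(p(e)), c)), 0)  →  m(cons(p(c), p(c)), cons(m(p(c), cons(cons(c, cons(e, e)), cons(c, 0)), 0), cons(p(p(e)), c)), 0)   [R7 at 2.1]
2. m(cons(p(c), p(c)), cons(m(p(c), cons(cons(c, cons(e, e)), cons(c, 0)), 0), cons(p(p(e)), c)), 0)  →  m(cons(p(c), p(c)), cons(p(c), cons(p(p(e)), c)), 0)   [R7 at 2.1]
3. m(cons(p(c), p(c)), cons(p(c), cons(p(p(e)), c)), 0)  →  c   [R5 at ε]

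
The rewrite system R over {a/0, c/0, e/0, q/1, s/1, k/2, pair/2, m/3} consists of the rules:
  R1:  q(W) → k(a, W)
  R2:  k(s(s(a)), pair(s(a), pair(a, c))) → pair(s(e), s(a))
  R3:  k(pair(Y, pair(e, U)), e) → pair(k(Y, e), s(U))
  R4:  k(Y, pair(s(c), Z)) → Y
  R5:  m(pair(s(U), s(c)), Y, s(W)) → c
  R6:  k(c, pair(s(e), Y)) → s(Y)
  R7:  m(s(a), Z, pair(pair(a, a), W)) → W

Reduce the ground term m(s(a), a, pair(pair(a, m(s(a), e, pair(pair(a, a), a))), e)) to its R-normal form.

1. m(s(a), a, pair(pair(a, m(s(a), e, pair(pair(a, a), a))), e))  →  m(s(a), a, pair(pair(a, a), e))   [R7 at 3.1.2]
2. m(s(a), a, pair(pair(a, a), e))  →  e   [R7 at ε]

e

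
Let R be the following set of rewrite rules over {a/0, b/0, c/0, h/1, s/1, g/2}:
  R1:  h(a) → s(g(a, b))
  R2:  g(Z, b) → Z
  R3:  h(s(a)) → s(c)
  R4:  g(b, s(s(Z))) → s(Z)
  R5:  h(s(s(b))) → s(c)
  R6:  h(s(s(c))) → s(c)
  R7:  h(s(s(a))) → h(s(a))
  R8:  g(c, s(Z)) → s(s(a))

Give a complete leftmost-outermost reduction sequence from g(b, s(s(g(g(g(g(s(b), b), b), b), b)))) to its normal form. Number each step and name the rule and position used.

s(s(b))

1. g(b, s(s(g(g(g(g(s(b), b), b), b), b))))  →  s(g(g(g(g(s(b), b), b), b), b))   [R4 at ε]
2. s(g(g(g(g(s(b), b), b), b), b))  →  s(g(g(g(s(b), b), b), b))   [R2 at 1]
3. s(g(g(g(s(b), b), b), b))  →  s(g(g(s(b), b), b))   [R2 at 1]
4. s(g(g(s(b), b), b))  →  s(g(s(b), b))   [R2 at 1]
5. s(g(s(b), b))  →  s(s(b))   [R2 at 1]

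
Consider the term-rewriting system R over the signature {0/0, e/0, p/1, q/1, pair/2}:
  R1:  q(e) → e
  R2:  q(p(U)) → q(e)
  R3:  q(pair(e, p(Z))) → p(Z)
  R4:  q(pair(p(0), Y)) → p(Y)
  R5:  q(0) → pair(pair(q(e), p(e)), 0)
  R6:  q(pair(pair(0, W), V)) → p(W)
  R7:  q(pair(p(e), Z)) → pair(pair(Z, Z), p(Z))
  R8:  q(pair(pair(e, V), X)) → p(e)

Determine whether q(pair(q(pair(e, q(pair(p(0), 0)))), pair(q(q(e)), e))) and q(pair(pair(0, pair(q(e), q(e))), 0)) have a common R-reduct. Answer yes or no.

yes — NF(t₁) = p(pair(e, e)), NF(t₂) = p(pair(e, e))

Reduce t₁ = q(pair(q(pair(e, q(pair(p(0), 0)))), pair(q(q(e)), e))):
1. q(pair(q(pair(e, q(pair(p(0), 0)))), pair(q(q(e)), e)))  →  q(pair(q(pair(e, p(0))), pair(q(q(e)), e)))   [R4 at 1.1.1.2]
2. q(pair(q(pair(e, p(0))), pair(q(q(e)), e)))  →  q(pair(p(0), pair(q(q(e)), e)))   [R3 at 1.1]
3. q(pair(p(0), pair(q(q(e)), e)))  →  p(pair(q(q(e)), e))   [R4 at ε]
4. p(pair(q(q(e)), e))  →  p(pair(q(e), e))   [R1 at 1.1.1]
5. p(pair(q(e), e))  →  p(pair(e, e))   [R1 at 1.1]

Reduce t₂ = q(pair(pair(0, pair(q(e), q(e))), 0)):
1. q(pair(pair(0, pair(q(e), q(e))), 0))  →  p(pair(q(e), q(e)))   [R6 at ε]
2. p(pair(q(e), q(e)))  →  p(pair(e, q(e)))   [R1 at 1.1]
3. p(pair(e, q(e)))  →  p(pair(e, e))   [R1 at 1.2]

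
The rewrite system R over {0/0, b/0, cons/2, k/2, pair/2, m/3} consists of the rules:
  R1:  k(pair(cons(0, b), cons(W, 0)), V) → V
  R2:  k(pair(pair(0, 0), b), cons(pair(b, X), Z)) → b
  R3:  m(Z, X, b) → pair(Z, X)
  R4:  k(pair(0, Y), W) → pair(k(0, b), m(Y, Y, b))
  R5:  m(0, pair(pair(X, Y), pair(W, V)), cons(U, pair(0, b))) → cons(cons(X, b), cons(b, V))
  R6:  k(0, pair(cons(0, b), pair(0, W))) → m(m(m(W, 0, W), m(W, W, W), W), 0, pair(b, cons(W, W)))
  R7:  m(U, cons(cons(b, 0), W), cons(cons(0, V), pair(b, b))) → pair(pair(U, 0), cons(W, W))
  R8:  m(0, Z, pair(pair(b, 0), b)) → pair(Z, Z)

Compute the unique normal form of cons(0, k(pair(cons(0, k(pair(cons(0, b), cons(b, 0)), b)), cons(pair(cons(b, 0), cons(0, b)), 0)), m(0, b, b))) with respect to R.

1. cons(0, k(pair(cons(0, k(pair(cons(0, b), cons(b, 0)), b)), cons(pair(cons(b, 0), cons(0, b)), 0)), m(0, b, b)))  →  cons(0, k(pair(cons(0, b), cons(pair(cons(b, 0), cons(0, b)), 0)), m(0, b, b)))   [R1 at 2.1.1.2]
2. cons(0, k(pair(cons(0, b), cons(pair(cons(b, 0), cons(0, b)), 0)), m(0, b, b)))  →  cons(0, m(0, b, b))   [R1 at 2]
3. cons(0, m(0, b, b))  →  cons(0, pair(0, b))   [R3 at 2]

cons(0, pair(0, b))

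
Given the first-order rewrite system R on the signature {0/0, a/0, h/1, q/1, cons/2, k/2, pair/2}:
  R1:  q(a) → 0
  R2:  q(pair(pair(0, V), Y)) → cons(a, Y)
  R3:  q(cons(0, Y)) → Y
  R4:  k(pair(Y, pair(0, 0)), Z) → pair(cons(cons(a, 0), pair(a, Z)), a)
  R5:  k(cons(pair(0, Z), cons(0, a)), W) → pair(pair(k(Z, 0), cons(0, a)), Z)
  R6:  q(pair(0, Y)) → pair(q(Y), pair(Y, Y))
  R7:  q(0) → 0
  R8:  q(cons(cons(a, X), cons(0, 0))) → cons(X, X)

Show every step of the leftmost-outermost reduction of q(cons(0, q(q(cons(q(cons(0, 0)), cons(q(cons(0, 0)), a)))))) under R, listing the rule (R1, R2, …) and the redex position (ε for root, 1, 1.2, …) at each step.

a

1. q(cons(0, q(q(cons(q(cons(0, 0)), cons(q(cons(0, 0)), a))))))  →  q(q(cons(q(cons(0, 0)), cons(q(cons(0, 0)), a))))   [R3 at ε]
2. q(q(cons(q(cons(0, 0)), cons(q(cons(0, 0)), a))))  →  q(q(cons(0, cons(q(cons(0, 0)), a))))   [R3 at 1.1.1]
3. q(q(cons(0, cons(q(cons(0, 0)), a))))  →  q(cons(q(cons(0, 0)), a))   [R3 at 1]
4. q(cons(q(cons(0, 0)), a))  →  q(cons(0, a))   [R3 at 1.1]
5. q(cons(0, a))  →  a   [R3 at ε]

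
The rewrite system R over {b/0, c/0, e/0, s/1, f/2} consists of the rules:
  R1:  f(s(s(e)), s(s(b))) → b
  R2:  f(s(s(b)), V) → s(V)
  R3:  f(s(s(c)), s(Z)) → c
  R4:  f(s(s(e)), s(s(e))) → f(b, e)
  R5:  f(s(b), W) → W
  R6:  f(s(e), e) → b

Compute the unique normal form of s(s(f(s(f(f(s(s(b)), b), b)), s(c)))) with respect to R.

s(s(s(c)))

1. s(s(f(s(f(f(s(s(b)), b), b)), s(c))))  →  s(s(f(s(f(s(b), b)), s(c))))   [R2 at 1.1.1.1.1]
2. s(s(f(s(f(s(b), b)), s(c))))  →  s(s(f(s(b), s(c))))   [R5 at 1.1.1.1]
3. s(s(f(s(b), s(c))))  →  s(s(s(c)))   [R5 at 1.1]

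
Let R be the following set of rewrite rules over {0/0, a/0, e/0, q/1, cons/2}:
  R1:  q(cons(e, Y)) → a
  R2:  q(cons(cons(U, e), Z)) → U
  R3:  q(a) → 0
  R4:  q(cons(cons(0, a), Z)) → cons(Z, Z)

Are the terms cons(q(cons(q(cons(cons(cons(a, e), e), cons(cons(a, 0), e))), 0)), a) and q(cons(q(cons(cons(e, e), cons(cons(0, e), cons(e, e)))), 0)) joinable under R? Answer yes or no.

Reduce t₁ = cons(q(cons(q(cons(cons(cons(a, e), e), cons(cons(a, 0), e))), 0)), a):
1. cons(q(cons(q(cons(cons(cons(a, e), e), cons(cons(a, 0), e))), 0)), a)  →  cons(q(cons(cons(a, e), 0)), a)   [R2 at 1.1.1]
2. cons(q(cons(cons(a, e), 0)), a)  →  cons(a, a)   [R2 at 1]

Reduce t₂ = q(cons(q(cons(cons(e, e), cons(cons(0, e), cons(e, e)))), 0)):
1. q(cons(q(cons(cons(e, e), cons(cons(0, e), cons(e, e)))), 0))  →  q(cons(e, 0))   [R2 at 1.1]
2. q(cons(e, 0))  →  a   [R1 at ε]

no — NF(t₁) = cons(a, a), NF(t₂) = a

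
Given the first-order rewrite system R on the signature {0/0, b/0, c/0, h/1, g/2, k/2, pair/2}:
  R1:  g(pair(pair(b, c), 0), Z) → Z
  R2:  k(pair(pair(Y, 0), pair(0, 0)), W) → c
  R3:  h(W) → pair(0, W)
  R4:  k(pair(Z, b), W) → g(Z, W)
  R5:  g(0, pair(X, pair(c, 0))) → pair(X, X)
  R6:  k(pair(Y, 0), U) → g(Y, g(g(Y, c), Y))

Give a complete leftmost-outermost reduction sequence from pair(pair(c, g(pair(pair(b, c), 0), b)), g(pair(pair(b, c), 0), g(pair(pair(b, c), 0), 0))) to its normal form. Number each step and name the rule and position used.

pair(pair(c, b), 0)

1. pair(pair(c, g(pair(pair(b, c), 0), b)), g(pair(pair(b, c), 0), g(pair(pair(b, c), 0), 0)))  →  pair(pair(c, b), g(pair(pair(b, c), 0), g(pair(pair(b, c), 0), 0)))   [R1 at 1.2]
2. pair(pair(c, b), g(pair(pair(b, c), 0), g(pair(pair(b, c), 0), 0)))  →  pair(pair(c, b), g(pair(pair(b, c), 0), 0))   [R1 at 2]
3. pair(pair(c, b), g(pair(pair(b, c), 0), 0))  →  pair(pair(c, b), 0)   [R1 at 2]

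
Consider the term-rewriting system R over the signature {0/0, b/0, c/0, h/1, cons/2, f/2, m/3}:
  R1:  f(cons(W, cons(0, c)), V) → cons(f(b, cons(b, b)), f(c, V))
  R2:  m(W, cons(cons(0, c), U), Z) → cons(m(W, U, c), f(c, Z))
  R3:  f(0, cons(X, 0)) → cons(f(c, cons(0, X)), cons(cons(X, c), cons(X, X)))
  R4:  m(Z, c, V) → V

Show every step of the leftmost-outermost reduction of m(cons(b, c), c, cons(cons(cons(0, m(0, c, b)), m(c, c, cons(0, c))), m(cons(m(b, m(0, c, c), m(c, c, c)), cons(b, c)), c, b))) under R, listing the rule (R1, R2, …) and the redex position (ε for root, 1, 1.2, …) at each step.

1. m(cons(b, c), c, cons(cons(cons(0, m(0, c, b)), m(c, c, cons(0, c))), m(cons(m(b, m(0, c, c), m(c, c, c)), cons(b, c)), c, b)))  →  cons(cons(cons(0, m(0, c, b)), m(c, c, cons(0, c))), m(cons(m(b, m(0, c, c), m(c, c, c)), cons(b, c)), c, b))   [R4 at ε]
2. cons(cons(cons(0, m(0, c, b)), m(c, c, cons(0, c))), m(cons(m(b, m(0, c, c), m(c, c, c)), cons(b, c)), c, b))  →  cons(cons(cons(0, b), m(c, c, cons(0, c))), m(cons(m(b, m(0, c, c), m(c, c, c)), cons(b, c)), c, b))   [R4 at 1.1.2]
3. cons(cons(cons(0, b), m(c, c, cons(0, c))), m(cons(m(b, m(0, c, c), m(c, c, c)), cons(b, c)), c, b))  →  cons(cons(cons(0, b), cons(0, c)), m(cons(m(b, m(0, c, c), m(c, c, c)), cons(b, c)), c, b))   [R4 at 1.2]
4. cons(cons(cons(0, b), cons(0, c)), m(cons(m(b, m(0, c, c), m(c, c, c)), cons(b, c)), c, b))  →  cons(cons(cons(0, b), cons(0, c)), b)   [R4 at 2]

cons(cons(cons(0, b), cons(0, c)), b)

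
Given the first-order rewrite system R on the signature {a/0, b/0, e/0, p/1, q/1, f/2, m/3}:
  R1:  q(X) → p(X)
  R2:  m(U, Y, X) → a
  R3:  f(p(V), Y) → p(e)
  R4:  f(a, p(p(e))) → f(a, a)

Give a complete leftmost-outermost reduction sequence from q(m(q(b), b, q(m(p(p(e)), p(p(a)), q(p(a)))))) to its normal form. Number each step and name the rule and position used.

1. q(m(q(b), b, q(m(p(p(e)), p(p(a)), q(p(a))))))  →  p(m(q(b), b, q(m(p(p(e)), p(p(a)), q(p(a))))))   [R1 at ε]
2. p(m(q(b), b, q(m(p(p(e)), p(p(a)), q(p(a))))))  →  p(a)   [R2 at 1]

p(a)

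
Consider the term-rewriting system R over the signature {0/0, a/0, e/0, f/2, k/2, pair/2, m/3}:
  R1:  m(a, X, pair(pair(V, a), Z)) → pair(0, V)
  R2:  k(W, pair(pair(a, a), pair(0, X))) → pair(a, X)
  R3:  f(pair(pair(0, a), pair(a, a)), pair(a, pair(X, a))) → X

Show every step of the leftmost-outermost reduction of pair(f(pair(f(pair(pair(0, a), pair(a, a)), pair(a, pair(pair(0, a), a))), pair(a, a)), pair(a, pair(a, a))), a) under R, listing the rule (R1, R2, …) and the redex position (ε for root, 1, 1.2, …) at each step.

pair(a, a)

1. pair(f(pair(f(pair(pair(0, a), pair(a, a)), pair(a, pair(pair(0, a), a))), pair(a, a)), pair(a, pair(a, a))), a)  →  pair(f(pair(pair(0, a), pair(a, a)), pair(a, pair(a, a))), a)   [R3 at 1.1.1]
2. pair(f(pair(pair(0, a), pair(a, a)), pair(a, pair(a, a))), a)  →  pair(a, a)   [R3 at 1]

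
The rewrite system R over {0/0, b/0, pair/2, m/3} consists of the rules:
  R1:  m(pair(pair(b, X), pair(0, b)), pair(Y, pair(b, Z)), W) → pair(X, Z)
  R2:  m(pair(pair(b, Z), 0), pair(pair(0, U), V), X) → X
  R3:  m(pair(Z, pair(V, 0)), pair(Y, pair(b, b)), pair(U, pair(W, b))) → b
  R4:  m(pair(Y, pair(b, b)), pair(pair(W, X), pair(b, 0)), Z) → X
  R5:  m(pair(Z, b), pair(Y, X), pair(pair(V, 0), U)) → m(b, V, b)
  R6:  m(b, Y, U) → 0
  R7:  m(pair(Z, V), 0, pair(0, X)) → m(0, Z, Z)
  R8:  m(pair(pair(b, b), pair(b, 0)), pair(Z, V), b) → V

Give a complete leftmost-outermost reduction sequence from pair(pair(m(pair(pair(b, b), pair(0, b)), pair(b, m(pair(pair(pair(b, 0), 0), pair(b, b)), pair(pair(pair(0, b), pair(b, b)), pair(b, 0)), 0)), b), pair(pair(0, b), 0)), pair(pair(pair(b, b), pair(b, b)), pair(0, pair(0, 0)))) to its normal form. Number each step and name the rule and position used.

pair(pair(pair(b, b), pair(pair(0, b), 0)), pair(pair(pair(b, b), pair(b, b)), pair(0, pair(0, 0))))

1. pair(pair(m(pair(pair(b, b), pair(0, b)), pair(b, m(pair(pair(pair(b, 0), 0), pair(b, b)), pair(pair(pair(0, b), pair(b, b)), pair(b, 0)), 0)), b), pair(pair(0, b), 0)), pair(pair(pair(b, b), pair(b, b)), pair(0, pair(0, 0))))  →  pair(pair(m(pair(pair(b, b), pair(0, b)), pair(b, pair(b, b)), b), pair(pair(0, b), 0)), pair(pair(pair(b, b), pair(b, b)), pair(0, pair(0, 0))))   [R4 at 1.1.2.2]
2. pair(pair(m(pair(pair(b, b), pair(0, b)), pair(b, pair(b, b)), b), pair(pair(0, b), 0)), pair(pair(pair(b, b), pair(b, b)), pair(0, pair(0, 0))))  →  pair(pair(pair(b, b), pair(pair(0, b), 0)), pair(pair(pair(b, b), pair(b, b)), pair(0, pair(0, 0))))   [R1 at 1.1]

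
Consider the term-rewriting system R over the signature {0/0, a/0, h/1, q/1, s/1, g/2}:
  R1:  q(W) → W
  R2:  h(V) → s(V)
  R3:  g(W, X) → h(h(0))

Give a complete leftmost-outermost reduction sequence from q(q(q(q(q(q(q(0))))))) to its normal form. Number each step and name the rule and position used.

0

1. q(q(q(q(q(q(q(0)))))))  →  q(q(q(q(q(q(0))))))   [R1 at ε]
2. q(q(q(q(q(q(0))))))  →  q(q(q(q(q(0)))))   [R1 at ε]
3. q(q(q(q(q(0)))))  →  q(q(q(q(0))))   [R1 at ε]
4. q(q(q(q(0))))  →  q(q(q(0)))   [R1 at ε]
5. q(q(q(0)))  →  q(q(0))   [R1 at ε]
6. q(q(0))  →  q(0)   [R1 at ε]
7. q(0)  →  0   [R1 at ε]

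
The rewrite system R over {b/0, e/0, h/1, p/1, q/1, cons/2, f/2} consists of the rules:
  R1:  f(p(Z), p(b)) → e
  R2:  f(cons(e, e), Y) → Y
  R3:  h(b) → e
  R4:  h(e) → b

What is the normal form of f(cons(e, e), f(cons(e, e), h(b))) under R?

1. f(cons(e, e), f(cons(e, e), h(b)))  →  f(cons(e, e), h(b))   [R2 at ε]
2. f(cons(e, e), h(b))  →  h(b)   [R2 at ε]
3. h(b)  →  e   [R3 at ε]

e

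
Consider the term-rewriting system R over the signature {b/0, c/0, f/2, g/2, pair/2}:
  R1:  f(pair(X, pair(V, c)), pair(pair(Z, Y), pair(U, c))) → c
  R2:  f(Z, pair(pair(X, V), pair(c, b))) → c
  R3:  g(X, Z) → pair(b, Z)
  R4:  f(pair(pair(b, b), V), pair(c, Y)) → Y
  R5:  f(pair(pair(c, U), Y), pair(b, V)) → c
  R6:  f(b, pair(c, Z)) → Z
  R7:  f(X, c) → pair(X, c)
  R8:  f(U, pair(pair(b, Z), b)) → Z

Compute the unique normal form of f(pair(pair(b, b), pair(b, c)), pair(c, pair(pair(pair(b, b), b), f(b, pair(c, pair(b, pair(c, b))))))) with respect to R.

1. f(pair(pair(b, b), pair(b, c)), pair(c, pair(pair(pair(b, b), b), f(b, pair(c, pair(b, pair(c, b)))))))  →  pair(pair(pair(b, b), b), f(b, pair(c, pair(b, pair(c, b)))))   [R4 at ε]
2. pair(pair(pair(b, b), b), f(b, pair(c, pair(b, pair(c, b)))))  →  pair(pair(pair(b, b), b), pair(b, pair(c, b)))   [R6 at 2]

pair(pair(pair(b, b), b), pair(b, pair(c, b)))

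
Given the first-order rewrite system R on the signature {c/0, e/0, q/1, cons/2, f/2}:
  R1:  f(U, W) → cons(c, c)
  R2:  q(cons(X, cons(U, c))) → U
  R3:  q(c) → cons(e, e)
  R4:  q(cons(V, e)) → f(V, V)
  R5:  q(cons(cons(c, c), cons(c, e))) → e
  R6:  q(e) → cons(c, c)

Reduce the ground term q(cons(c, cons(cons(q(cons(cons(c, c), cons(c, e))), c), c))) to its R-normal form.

cons(e, c)

1. q(cons(c, cons(cons(q(cons(cons(c, c), cons(c, e))), c), c)))  →  cons(q(cons(cons(c, c), cons(c, e))), c)   [R2 at ε]
2. cons(q(cons(cons(c, c), cons(c, e))), c)  →  cons(e, c)   [R5 at 1]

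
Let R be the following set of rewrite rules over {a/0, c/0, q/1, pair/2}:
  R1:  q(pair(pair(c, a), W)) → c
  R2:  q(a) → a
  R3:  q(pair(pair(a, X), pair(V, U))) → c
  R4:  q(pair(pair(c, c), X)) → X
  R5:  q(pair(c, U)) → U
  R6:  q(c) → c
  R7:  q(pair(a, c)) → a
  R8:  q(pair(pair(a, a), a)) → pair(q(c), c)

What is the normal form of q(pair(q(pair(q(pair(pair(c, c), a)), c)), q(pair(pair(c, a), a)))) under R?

1. q(pair(q(pair(q(pair(pair(c, c), a)), c)), q(pair(pair(c, a), a))))  →  q(pair(q(pair(a, c)), q(pair(pair(c, a), a))))   [R4 at 1.1.1.1]
2. q(pair(q(pair(a, c)), q(pair(pair(c, a), a))))  →  q(pair(a, q(pair(pair(c, a), a))))   [R7 at 1.1]
3. q(pair(a, q(pair(pair(c, a), a))))  →  q(pair(a, c))   [R1 at 1.2]
4. q(pair(a, c))  →  a   [R7 at ε]

a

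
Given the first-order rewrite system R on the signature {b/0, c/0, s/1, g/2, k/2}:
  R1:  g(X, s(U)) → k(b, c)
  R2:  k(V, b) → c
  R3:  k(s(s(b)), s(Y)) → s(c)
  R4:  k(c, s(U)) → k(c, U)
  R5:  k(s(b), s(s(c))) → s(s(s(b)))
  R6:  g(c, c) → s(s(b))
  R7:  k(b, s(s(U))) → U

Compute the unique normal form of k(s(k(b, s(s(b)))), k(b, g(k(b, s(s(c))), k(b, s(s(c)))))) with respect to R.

c

1. k(s(k(b, s(s(b)))), k(b, g(k(b, s(s(c))), k(b, s(s(c))))))  →  k(s(b), k(b, g(k(b, s(s(c))), k(b, s(s(c))))))   [R7 at 1.1]
2. k(s(b), k(b, g(k(b, s(s(c))), k(b, s(s(c))))))  →  k(s(b), k(b, g(c, k(b, s(s(c))))))   [R7 at 2.2.1]
3. k(s(b), k(b, g(c, k(b, s(s(c))))))  →  k(s(b), k(b, g(c, c)))   [R7 at 2.2.2]
4. k(s(b), k(b, g(c, c)))  →  k(s(b), k(b, s(s(b))))   [R6 at 2.2]
5. k(s(b), k(b, s(s(b))))  →  k(s(b), b)   [R7 at 2]
6. k(s(b), b)  →  c   [R2 at ε]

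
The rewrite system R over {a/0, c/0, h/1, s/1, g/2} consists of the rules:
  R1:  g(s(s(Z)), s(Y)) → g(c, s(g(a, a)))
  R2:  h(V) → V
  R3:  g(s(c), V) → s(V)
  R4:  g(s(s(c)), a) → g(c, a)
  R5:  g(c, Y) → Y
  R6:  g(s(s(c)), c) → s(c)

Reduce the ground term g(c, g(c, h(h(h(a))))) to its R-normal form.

a

1. g(c, g(c, h(h(h(a)))))  →  g(c, h(h(h(a))))   [R5 at ε]
2. g(c, h(h(h(a))))  →  h(h(h(a)))   [R5 at ε]
3. h(h(h(a)))  →  h(h(a))   [R2 at ε]
4. h(h(a))  →  h(a)   [R2 at ε]
5. h(a)  →  a   [R2 at ε]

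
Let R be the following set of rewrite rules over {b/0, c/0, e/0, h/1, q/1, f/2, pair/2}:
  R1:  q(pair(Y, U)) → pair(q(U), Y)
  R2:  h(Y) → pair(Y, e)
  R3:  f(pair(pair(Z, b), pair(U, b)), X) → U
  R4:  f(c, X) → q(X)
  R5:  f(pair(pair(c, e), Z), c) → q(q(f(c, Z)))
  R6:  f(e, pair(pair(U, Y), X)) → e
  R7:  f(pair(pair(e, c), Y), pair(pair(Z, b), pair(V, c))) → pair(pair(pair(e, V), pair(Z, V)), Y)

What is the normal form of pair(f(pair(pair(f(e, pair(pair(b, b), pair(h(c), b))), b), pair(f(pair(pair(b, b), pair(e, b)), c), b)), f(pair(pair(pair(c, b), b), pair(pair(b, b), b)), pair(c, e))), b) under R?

1. pair(f(pair(pair(f(e, pair(pair(b, b), pair(h(c), b))), b), pair(f(pair(pair(b, b), pair(e, b)), c), b)), f(pair(pair(pair(c, b), b), pair(pair(b, b), b)), pair(c, e))), b)  →  pair(f(pair(pair(b, b), pair(e, b)), c), b)   [R3 at 1]
2. pair(f(pair(pair(b, b), pair(e, b)), c), b)  →  pair(e, b)   [R3 at 1]

pair(e, b)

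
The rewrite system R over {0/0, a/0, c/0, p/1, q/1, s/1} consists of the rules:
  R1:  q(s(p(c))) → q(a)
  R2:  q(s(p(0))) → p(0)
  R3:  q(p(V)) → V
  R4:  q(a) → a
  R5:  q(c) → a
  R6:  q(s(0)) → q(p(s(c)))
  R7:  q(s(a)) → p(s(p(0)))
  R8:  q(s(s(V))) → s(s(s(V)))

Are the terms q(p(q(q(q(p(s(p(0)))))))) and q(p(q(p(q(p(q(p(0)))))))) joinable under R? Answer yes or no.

Reduce t₁ = q(p(q(q(q(p(s(p(0)))))))):
1. q(p(q(q(q(p(s(p(0))))))))  →  q(q(q(p(s(p(0))))))   [R3 at ε]
2. q(q(q(p(s(p(0))))))  →  q(q(s(p(0))))   [R3 at 1.1]
3. q(q(s(p(0))))  →  q(p(0))   [R2 at 1]
4. q(p(0))  →  0   [R3 at ε]

Reduce t₂ = q(p(q(p(q(p(q(p(0)))))))):
1. q(p(q(p(q(p(q(p(0))))))))  →  q(p(q(p(q(p(0))))))   [R3 at ε]
2. q(p(q(p(q(p(0))))))  →  q(p(q(p(0))))   [R3 at ε]
3. q(p(q(p(0))))  →  q(p(0))   [R3 at ε]
4. q(p(0))  →  0   [R3 at ε]

yes — NF(t₁) = 0, NF(t₂) = 0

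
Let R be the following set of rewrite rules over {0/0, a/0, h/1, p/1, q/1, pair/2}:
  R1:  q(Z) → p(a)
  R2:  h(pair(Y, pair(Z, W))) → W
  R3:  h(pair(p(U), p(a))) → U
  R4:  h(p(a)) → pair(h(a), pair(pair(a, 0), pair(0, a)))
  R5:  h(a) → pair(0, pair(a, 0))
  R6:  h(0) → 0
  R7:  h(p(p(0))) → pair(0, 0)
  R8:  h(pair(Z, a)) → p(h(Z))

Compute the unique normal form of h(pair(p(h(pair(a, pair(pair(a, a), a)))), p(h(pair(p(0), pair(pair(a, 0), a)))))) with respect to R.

a

1. h(pair(p(h(pair(a, pair(pair(a, a), a)))), p(h(pair(p(0), pair(pair(a, 0), a))))))  →  h(pair(p(a), p(h(pair(p(0), pair(pair(a, 0), a))))))   [R2 at 1.1.1]
2. h(pair(p(a), p(h(pair(p(0), pair(pair(a, 0), a))))))  →  h(pair(p(a), p(a)))   [R2 at 1.2.1]
3. h(pair(p(a), p(a)))  →  a   [R3 at ε]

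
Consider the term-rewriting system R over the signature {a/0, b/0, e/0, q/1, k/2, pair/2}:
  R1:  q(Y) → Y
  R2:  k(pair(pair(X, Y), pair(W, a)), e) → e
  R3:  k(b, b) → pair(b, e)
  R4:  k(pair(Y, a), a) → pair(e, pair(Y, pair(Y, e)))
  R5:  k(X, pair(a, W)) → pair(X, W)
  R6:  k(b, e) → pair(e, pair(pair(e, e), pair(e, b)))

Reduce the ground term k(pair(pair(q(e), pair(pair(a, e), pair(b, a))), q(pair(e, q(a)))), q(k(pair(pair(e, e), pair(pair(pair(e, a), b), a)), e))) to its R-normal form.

e

1. k(pair(pair(q(e), pair(pair(a, e), pair(b, a))), q(pair(e, q(a)))), q(k(pair(pair(e, e), pair(pair(pair(e, a), b), a)), e)))  →  k(pair(pair(e, pair(pair(a, e), pair(b, a))), q(pair(e, q(a)))), q(k(pair(pair(e, e), pair(pair(pair(e, a), b), a)), e)))   [R1 at 1.1.1]
2. k(pair(pair(e, pair(pair(a, e), pair(b, a))), q(pair(e, q(a)))), q(k(pair(pair(e, e), pair(pair(pair(e, a), b), a)), e)))  →  k(pair(pair(e, pair(pair(a, e), pair(b, a))), pair(e, q(a))), q(k(pair(pair(e, e), pair(pair(pair(e, a), b), a)), e)))   [R1 at 1.2]
3. k(pair(pair(e, pair(pair(a, e), pair(b, a))), pair(e, q(a))), q(k(pair(pair(e, e), pair(pair(pair(e, a), b), a)), e)))  →  k(pair(pair(e, pair(pair(a, e), pair(b, a))), pair(e, a)), q(k(pair(pair(e, e), pair(pair(pair(e, a), b), a)), e)))   [R1 at 1.2.2]
4. k(pair(pair(e, pair(pair(a, e), pair(b, a))), pair(e, a)), q(k(pair(pair(e, e), pair(pair(pair(e, a), b), a)), e)))  →  k(pair(pair(e, pair(pair(a, e), pair(b, a))), pair(e, a)), k(pair(pair(e, e), pair(pair(pair(e, a), b), a)), e))   [R1 at 2]
5. k(pair(pair(e, pair(pair(a, e), pair(b, a))), pair(e, a)), k(pair(pair(e, e), pair(pair(pair(e, a), b), a)), e))  →  k(pair(pair(e, pair(pair(a, e), pair(b, a))), pair(e, a)), e)   [R2 at 2]
6. k(pair(pair(e, pair(pair(a, e), pair(b, a))), pair(e, a)), e)  →  e   [R2 at ε]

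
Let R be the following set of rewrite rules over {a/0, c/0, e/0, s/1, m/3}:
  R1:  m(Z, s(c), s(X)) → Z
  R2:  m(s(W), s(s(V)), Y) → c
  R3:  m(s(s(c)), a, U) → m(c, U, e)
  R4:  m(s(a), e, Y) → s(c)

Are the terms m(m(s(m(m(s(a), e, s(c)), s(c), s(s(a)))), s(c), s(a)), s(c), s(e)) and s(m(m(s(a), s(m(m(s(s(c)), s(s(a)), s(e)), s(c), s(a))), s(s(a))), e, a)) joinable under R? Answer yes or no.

Reduce t₁ = m(m(s(m(m(s(a), e, s(c)), s(c), s(s(a)))), s(c), s(a)), s(c), s(e)):
1. m(m(s(m(m(s(a), e, s(c)), s(c), s(s(a)))), s(c), s(a)), s(c), s(e))  →  m(s(m(m(s(a), e, s(c)), s(c), s(s(a)))), s(c), s(a))   [R1 at ε]
2. m(s(m(m(s(a), e, s(c)), s(c), s(s(a)))), s(c), s(a))  →  s(m(m(s(a), e, s(c)), s(c), s(s(a))))   [R1 at ε]
3. s(m(m(s(a), e, s(c)), s(c), s(s(a))))  →  s(m(s(a), e, s(c)))   [R1 at 1]
4. s(m(s(a), e, s(c)))  →  s(s(c))   [R4 at 1]

Reduce t₂ = s(m(m(s(a), s(m(m(s(s(c)), s(s(a)), s(e)), s(c), s(a))), s(s(a))), e, a)):
1. s(m(m(s(a), s(m(m(s(s(c)), s(s(a)), s(e)), s(c), s(a))), s(s(a))), e, a))  →  s(m(m(s(a), s(m(s(s(c)), s(s(a)), s(e))), s(s(a))), e, a))   [R1 at 1.1.2.1]
2. s(m(m(s(a), s(m(s(s(c)), s(s(a)), s(e))), s(s(a))), e, a))  →  s(m(m(s(a), s(c), s(s(a))), e, a))   [R2 at 1.1.2.1]
3. s(m(m(s(a), s(c), s(s(a))), e, a))  →  s(m(s(a), e, a))   [R1 at 1.1]
4. s(m(s(a), e, a))  →  s(s(c))   [R4 at 1]

yes — NF(t₁) = s(s(c)), NF(t₂) = s(s(c))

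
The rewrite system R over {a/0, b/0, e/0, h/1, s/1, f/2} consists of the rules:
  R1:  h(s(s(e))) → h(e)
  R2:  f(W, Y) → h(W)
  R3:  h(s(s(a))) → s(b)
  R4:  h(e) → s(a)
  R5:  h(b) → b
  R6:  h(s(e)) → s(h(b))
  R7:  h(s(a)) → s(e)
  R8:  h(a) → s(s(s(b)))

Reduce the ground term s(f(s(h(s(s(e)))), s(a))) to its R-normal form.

s(s(b))

1. s(f(s(h(s(s(e)))), s(a)))  →  s(h(s(h(s(s(e))))))   [R2 at 1]
2. s(h(s(h(s(s(e))))))  →  s(h(s(h(e))))   [R1 at 1.1.1]
3. s(h(s(h(e))))  →  s(h(s(s(a))))   [R4 at 1.1.1]
4. s(h(s(s(a))))  →  s(s(b))   [R3 at 1]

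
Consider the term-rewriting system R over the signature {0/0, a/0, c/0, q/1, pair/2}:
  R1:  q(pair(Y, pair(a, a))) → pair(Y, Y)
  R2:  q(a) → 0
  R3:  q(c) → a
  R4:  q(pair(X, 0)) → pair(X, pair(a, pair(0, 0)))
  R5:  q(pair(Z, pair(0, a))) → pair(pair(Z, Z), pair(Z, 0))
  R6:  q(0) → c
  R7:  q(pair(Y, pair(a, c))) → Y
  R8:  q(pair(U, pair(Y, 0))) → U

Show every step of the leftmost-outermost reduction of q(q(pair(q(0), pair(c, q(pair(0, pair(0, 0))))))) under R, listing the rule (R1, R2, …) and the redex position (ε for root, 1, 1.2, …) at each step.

1. q(q(pair(q(0), pair(c, q(pair(0, pair(0, 0)))))))  →  q(q(pair(c, pair(c, q(pair(0, pair(0, 0)))))))   [R6 at 1.1.1]
2. q(q(pair(c, pair(c, q(pair(0, pair(0, 0)))))))  →  q(q(pair(c, pair(c, 0))))   [R8 at 1.1.2.2]
3. q(q(pair(c, pair(c, 0))))  →  q(c)   [R8 at 1]
4. q(c)  →  a   [R3 at ε]

a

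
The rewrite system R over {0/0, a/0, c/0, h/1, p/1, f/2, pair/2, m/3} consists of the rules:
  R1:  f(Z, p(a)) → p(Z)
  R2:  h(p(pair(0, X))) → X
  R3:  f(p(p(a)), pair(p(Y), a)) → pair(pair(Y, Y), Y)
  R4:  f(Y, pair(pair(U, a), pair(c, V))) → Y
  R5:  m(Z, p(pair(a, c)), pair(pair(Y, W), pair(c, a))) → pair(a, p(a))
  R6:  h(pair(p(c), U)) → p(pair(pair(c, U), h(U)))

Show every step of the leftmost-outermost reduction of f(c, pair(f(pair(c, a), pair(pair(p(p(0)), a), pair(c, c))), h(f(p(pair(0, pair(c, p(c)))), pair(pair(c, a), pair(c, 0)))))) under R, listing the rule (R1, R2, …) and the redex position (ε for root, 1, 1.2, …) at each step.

c

1. f(c, pair(f(pair(c, a), pair(pair(p(p(0)), a), pair(c, c))), h(f(p(pair(0, pair(c, p(c)))), pair(pair(c, a), pair(c, 0))))))  →  f(c, pair(pair(c, a), h(f(p(pair(0, pair(c, p(c)))), pair(pair(c, a), pair(c, 0))))))   [R4 at 2.1]
2. f(c, pair(pair(c, a), h(f(p(pair(0, pair(c, p(c)))), pair(pair(c, a), pair(c, 0))))))  →  f(c, pair(pair(c, a), h(p(pair(0, pair(c, p(c)))))))   [R4 at 2.2.1]
3. f(c, pair(pair(c, a), h(p(pair(0, pair(c, p(c)))))))  →  f(c, pair(pair(c, a), pair(c, p(c))))   [R2 at 2.2]
4. f(c, pair(pair(c, a), pair(c, p(c))))  →  c   [R4 at ε]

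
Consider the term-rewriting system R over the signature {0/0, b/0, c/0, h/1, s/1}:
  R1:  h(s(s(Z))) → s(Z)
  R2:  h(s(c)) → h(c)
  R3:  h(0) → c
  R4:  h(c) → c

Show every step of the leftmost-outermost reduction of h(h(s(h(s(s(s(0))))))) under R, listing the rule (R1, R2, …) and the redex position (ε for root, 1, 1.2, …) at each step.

s(0)

1. h(h(s(h(s(s(s(0)))))))  →  h(h(s(s(s(0)))))   [R1 at 1.1.1]
2. h(h(s(s(s(0)))))  →  h(s(s(0)))   [R1 at 1]
3. h(s(s(0)))  →  s(0)   [R1 at ε]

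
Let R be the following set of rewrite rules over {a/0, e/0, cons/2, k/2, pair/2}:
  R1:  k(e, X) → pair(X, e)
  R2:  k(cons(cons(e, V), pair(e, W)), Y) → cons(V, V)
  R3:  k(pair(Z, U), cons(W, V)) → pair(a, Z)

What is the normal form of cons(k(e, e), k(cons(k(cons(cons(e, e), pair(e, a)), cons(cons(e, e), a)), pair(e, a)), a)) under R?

cons(pair(e, e), cons(e, e))

1. cons(k(e, e), k(cons(k(cons(cons(e, e), pair(e, a)), cons(cons(e, e), a)), pair(e, a)), a))  →  cons(pair(e, e), k(cons(k(cons(cons(e, e), pair(e, a)), cons(cons(e, e), a)), pair(e, a)), a))   [R1 at 1]
2. cons(pair(e, e), k(cons(k(cons(cons(e, e), pair(e, a)), cons(cons(e, e), a)), pair(e, a)), a))  →  cons(pair(e, e), k(cons(cons(e, e), pair(e, a)), a))   [R2 at 2.1.1]
3. cons(pair(e, e), k(cons(cons(e, e), pair(e, a)), a))  →  cons(pair(e, e), cons(e, e))   [R2 at 2]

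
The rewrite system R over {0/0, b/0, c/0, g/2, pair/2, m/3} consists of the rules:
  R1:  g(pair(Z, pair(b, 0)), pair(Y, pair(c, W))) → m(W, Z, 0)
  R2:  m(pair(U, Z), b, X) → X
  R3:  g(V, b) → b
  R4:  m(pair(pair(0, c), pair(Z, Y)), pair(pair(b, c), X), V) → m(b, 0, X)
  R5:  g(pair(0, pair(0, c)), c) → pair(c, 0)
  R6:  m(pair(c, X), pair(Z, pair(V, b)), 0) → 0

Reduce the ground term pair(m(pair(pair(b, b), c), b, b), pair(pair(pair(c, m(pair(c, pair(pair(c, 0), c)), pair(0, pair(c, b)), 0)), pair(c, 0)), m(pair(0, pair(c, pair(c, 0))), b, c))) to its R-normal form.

1. pair(m(pair(pair(b, b), c), b, b), pair(pair(pair(c, m(pair(c, pair(pair(c, 0), c)), pair(0, pair(c, b)), 0)), pair(c, 0)), m(pair(0, pair(c, pair(c, 0))), b, c)))  →  pair(b, pair(pair(pair(c, m(pair(c, pair(pair(c, 0), c)), pair(0, pair(c, b)), 0)), pair(c, 0)), m(pair(0, pair(c, pair(c, 0))), b, c)))   [R2 at 1]
2. pair(b, pair(pair(pair(c, m(pair(c, pair(pair(c, 0), c)), pair(0, pair(c, b)), 0)), pair(c, 0)), m(pair(0, pair(c, pair(c, 0))), b, c)))  →  pair(b, pair(pair(pair(c, 0), pair(c, 0)), m(pair(0, pair(c, pair(c, 0))), b, c)))   [R6 at 2.1.1.2]
3. pair(b, pair(pair(pair(c, 0), pair(c, 0)), m(pair(0, pair(c, pair(c, 0))), b, c)))  →  pair(b, pair(pair(pair(c, 0), pair(c, 0)), c))   [R2 at 2.2]

pair(b, pair(pair(pair(c, 0), pair(c, 0)), c))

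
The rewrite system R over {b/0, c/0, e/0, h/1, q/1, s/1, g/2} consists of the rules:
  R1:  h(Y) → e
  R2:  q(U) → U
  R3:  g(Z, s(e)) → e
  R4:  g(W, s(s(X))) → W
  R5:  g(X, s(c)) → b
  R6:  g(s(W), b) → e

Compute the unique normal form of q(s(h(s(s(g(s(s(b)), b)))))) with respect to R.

1. q(s(h(s(s(g(s(s(b)), b))))))  →  s(h(s(s(g(s(s(b)), b)))))   [R2 at ε]
2. s(h(s(s(g(s(s(b)), b)))))  →  s(e)   [R1 at 1]

s(e)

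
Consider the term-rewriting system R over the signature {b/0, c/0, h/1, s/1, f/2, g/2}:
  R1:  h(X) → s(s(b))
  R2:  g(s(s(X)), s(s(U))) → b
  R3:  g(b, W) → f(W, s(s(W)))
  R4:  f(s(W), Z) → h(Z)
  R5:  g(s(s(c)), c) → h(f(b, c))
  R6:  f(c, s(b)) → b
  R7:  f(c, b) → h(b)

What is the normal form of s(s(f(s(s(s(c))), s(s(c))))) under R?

1. s(s(f(s(s(s(c))), s(s(c)))))  →  s(s(h(s(s(c)))))   [R4 at 1.1]
2. s(s(h(s(s(c)))))  →  s(s(s(s(b))))   [R1 at 1.1]

s(s(s(s(b))))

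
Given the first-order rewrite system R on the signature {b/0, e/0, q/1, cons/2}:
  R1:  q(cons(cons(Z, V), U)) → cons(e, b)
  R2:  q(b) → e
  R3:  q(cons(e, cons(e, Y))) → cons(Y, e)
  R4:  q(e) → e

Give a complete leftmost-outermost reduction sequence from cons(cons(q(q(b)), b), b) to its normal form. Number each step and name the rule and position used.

1. cons(cons(q(q(b)), b), b)  →  cons(cons(q(e), b), b)   [R2 at 1.1.1]
2. cons(cons(q(e), b), b)  →  cons(cons(e, b), b)   [R4 at 1.1]

cons(cons(e, b), b)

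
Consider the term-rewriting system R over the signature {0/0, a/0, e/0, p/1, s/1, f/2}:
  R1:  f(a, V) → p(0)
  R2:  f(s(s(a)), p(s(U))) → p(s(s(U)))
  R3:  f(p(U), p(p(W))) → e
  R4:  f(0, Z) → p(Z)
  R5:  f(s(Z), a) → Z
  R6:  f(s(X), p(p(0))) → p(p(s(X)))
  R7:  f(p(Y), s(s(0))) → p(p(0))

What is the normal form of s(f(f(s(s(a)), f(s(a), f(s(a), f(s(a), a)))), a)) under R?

1. s(f(f(s(s(a)), f(s(a), f(s(a), f(s(a), a)))), a))  →  s(f(f(s(s(a)), f(s(a), f(s(a), a))), a))   [R5 at 1.1.2.2.2]
2. s(f(f(s(s(a)), f(s(a), f(s(a), a))), a))  →  s(f(f(s(s(a)), f(s(a), a)), a))   [R5 at 1.1.2.2]
3. s(f(f(s(s(a)), f(s(a), a)), a))  →  s(f(f(s(s(a)), a), a))   [R5 at 1.1.2]
4. s(f(f(s(s(a)), a), a))  →  s(f(s(a), a))   [R5 at 1.1]
5. s(f(s(a), a))  →  s(a)   [R5 at 1]

s(a)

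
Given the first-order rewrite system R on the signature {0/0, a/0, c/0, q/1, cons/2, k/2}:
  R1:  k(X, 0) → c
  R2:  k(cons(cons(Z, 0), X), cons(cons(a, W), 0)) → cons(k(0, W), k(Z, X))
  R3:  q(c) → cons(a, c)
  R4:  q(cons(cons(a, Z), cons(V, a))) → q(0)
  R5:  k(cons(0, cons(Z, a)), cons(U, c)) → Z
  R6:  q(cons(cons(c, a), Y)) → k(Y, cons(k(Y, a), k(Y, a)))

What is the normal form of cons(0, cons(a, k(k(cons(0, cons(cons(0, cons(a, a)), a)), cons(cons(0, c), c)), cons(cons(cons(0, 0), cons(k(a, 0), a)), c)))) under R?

1. cons(0, cons(a, k(k(cons(0, cons(cons(0, cons(a, a)), a)), cons(cons(0, c), c)), cons(cons(cons(0, 0), cons(k(a, 0), a)), c))))  →  cons(0, cons(a, k(cons(0, cons(a, a)), cons(cons(cons(0, 0), cons(k(a, 0), a)), c))))   [R5 at 2.2.1]
2. cons(0, cons(a, k(cons(0, cons(a, a)), cons(cons(cons(0, 0), cons(k(a, 0), a)), c))))  →  cons(0, cons(a, a))   [R5 at 2.2]

cons(0, cons(a, a))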